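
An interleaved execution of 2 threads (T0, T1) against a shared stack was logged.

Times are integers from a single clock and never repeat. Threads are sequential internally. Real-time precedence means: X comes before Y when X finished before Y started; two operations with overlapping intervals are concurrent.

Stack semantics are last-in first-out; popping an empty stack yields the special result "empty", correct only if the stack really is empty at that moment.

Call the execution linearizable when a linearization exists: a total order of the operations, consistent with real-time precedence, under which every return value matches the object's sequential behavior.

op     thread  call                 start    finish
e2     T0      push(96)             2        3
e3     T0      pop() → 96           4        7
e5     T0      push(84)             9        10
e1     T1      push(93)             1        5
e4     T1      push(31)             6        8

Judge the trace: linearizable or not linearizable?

linearizable

witness order: e1, e2, e3, e4, e5
after step 1 (e1 push(93)): stack <93>
after step 2 (e2 push(96)): stack <93,96>
after step 3 (e3 pop() → 96): stack <93>
after step 4 (e4 push(31)): stack <93,31>
after step 5 (e5 push(84)): stack <93,31,84>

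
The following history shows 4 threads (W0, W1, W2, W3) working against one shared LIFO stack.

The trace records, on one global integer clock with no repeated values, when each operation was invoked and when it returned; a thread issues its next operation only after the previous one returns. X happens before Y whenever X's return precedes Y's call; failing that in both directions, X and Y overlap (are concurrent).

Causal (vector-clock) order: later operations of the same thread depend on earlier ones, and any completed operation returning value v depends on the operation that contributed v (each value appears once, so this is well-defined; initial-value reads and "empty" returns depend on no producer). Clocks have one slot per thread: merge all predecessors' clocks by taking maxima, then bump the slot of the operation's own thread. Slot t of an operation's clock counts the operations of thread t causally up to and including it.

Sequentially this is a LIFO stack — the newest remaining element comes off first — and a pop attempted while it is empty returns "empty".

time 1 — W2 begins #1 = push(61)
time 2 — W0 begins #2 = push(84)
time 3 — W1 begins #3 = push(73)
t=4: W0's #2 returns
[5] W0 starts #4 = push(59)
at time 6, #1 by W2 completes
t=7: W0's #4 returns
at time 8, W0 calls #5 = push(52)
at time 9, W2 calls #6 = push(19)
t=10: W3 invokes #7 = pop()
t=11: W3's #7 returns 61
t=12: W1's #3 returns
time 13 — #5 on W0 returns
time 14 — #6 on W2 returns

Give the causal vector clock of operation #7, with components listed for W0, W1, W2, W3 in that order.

(0, 0, 1, 1)

#1, invoked 1, has no incoming edges; only W2's bump applies → (0, 0, 1, 0)
#3, invoked 3, has no incoming edges; only W1's bump applies → (0, 1, 0, 0)
#2, invoked 2, has no incoming edges; only W0's bump applies → (1, 0, 0, 0)
invoked at 10, #7 merges VC(#1)=(0, 0, 1, 0) and bumps W3's slot → (0, 0, 1, 1)
invoked at 9, #6 merges VC(#1)=(0, 0, 1, 0) and bumps W2's slot → (0, 0, 2, 0)
invoked at 5, #4 merges VC(#2)=(1, 0, 0, 0) and bumps W0's slot → (2, 0, 0, 0)
invoked at 8, #5 merges VC(#4)=(2, 0, 0, 0) and bumps W0's slot → (3, 0, 0, 0)
target: VC(#7) = (0, 0, 1, 1)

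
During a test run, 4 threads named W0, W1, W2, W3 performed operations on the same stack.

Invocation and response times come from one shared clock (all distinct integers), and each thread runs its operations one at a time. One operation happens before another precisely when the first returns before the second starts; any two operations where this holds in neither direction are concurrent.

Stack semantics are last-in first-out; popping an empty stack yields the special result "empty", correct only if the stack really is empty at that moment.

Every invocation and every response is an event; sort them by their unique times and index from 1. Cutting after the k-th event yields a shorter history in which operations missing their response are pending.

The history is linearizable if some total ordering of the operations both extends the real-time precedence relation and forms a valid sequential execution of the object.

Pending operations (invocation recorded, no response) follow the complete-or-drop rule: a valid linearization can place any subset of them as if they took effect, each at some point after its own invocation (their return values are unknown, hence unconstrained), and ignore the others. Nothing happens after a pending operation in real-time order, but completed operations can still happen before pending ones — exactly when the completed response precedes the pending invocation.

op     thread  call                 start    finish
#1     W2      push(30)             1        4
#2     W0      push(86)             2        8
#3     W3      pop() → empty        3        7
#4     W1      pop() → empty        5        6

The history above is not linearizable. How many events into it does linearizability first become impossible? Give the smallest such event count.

events 1..6 are still linearizable — one witness is #1, #3, #4:
1. #1 push(30), leaving stack <30>
2. #3 pop() (pending, included), leaving stack <>
3. #4 pop() → empty, leaving stack <>
include event 7 — #3 responding at 7 — and every candidate order breaks
include/drop combinations of the 1 pending operation (#2) were all tried; none helps
sample order #1, #3, #4 (pending dropped) stalls at step 2 — #3 pop() → empty has no legal effect
sample order #1, #4, #3 (pending dropped) stalls at step 2 — #4 pop() → empty has no legal effect

7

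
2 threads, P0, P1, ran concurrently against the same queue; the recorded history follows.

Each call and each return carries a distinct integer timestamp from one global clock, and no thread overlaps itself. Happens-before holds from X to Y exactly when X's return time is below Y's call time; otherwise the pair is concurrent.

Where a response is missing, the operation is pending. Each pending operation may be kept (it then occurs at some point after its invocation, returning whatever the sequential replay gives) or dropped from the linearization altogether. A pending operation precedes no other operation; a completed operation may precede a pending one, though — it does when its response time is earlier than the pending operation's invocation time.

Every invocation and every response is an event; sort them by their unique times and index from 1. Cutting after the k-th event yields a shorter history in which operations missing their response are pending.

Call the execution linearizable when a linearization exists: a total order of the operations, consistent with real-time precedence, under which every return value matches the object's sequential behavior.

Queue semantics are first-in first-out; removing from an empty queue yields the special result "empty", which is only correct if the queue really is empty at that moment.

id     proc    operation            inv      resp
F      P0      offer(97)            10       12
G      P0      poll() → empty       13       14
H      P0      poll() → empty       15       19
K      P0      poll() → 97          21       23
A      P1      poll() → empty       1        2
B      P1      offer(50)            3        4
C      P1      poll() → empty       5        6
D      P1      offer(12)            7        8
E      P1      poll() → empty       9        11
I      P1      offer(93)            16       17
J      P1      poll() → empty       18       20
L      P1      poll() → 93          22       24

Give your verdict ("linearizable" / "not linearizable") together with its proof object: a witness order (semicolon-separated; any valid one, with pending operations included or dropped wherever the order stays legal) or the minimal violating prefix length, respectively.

prefix check: 1..5 passes, 1..6 fails once C's time-6 response joins
the completed operations (3 total) allow one real-time order; the queue replay rejects it
e.g. A, B, C: illegal at step 3, since C poll() → empty cannot apply there

not linearizable — minimal violating prefix: 6 events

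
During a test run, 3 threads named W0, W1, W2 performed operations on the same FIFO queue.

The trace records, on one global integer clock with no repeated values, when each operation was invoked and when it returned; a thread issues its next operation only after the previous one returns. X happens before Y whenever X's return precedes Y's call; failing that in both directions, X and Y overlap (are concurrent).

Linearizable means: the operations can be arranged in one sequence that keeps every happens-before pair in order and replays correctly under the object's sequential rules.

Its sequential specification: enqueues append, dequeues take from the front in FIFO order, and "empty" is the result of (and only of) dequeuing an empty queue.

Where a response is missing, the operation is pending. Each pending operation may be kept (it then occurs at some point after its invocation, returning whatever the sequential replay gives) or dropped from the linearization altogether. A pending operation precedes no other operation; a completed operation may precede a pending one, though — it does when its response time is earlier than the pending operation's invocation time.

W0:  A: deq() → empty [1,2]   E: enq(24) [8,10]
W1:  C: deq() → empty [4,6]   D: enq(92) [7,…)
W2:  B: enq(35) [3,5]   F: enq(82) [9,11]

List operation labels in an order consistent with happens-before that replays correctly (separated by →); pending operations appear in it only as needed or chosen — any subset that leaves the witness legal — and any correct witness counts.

after step 1 (A deq() → empty): queue <>
after step 2 (C deq() → empty): queue <>
after step 3 (B enq(35)): queue <35>
after step 4 (D enq(92) (pending, included)): queue <35,92>
after step 5 (E enq(24)): queue <35,92,24>
after step 6 (F enq(82)): queue <35,92,24,82>

A → C → B → D → E → F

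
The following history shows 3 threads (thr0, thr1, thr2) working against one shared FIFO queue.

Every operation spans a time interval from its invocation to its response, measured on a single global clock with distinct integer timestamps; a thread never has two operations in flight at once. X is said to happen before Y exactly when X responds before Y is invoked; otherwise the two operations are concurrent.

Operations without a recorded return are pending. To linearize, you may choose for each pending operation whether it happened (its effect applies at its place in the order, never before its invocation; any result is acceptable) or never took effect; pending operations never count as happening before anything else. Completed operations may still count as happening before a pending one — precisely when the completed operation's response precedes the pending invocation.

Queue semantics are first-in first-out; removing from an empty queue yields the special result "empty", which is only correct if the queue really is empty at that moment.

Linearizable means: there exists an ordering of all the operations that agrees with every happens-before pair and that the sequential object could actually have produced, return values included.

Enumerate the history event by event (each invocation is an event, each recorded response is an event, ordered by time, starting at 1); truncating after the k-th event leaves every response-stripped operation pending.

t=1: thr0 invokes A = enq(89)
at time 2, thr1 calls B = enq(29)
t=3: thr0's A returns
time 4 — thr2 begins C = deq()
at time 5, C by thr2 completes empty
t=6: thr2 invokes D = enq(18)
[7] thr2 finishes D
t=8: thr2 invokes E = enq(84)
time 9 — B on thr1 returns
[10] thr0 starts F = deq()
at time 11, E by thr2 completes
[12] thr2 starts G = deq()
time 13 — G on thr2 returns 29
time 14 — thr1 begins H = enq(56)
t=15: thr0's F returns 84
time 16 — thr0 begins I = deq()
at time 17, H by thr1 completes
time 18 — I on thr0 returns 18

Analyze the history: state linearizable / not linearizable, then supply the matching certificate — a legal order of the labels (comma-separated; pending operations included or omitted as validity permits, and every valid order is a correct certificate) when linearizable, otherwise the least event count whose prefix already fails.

not linearizable — minimal violating prefix: 5 events

through event 4 a valid linearization exists; event 5 (C responding at time 5) ends that
the sole real-time-consistent order of 2 completed operations fails the FIFO queue replay
no escape via the 1 pending operation (B): every completion choice fails
take A, C (pending dropped): step 2 already fails, because C deq() → empty cannot occur there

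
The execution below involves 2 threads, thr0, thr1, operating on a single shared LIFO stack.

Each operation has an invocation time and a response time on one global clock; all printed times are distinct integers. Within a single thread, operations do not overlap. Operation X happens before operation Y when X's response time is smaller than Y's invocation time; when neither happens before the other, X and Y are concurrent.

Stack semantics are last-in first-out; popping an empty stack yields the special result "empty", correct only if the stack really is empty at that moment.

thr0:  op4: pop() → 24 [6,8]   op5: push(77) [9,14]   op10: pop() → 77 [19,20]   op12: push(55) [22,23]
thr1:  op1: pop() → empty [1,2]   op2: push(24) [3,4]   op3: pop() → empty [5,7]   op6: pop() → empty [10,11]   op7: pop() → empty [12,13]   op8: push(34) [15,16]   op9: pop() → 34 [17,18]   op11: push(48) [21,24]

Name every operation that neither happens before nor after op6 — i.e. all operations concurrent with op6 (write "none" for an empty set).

op5

op6 runs from 10 to 11; window-overlapping ops are concurrent
op1 [1,2]: before
op2 [3,4]: before
op3 [5,7]: before
op4 [6,8]: before
op5 [9,14]: concurrent
op7 [12,13]: after
op8 [15,16]: after
op9 [17,18]: after
op10 [19,20]: after
op11 [21,24]: after
op12 [22,23]: after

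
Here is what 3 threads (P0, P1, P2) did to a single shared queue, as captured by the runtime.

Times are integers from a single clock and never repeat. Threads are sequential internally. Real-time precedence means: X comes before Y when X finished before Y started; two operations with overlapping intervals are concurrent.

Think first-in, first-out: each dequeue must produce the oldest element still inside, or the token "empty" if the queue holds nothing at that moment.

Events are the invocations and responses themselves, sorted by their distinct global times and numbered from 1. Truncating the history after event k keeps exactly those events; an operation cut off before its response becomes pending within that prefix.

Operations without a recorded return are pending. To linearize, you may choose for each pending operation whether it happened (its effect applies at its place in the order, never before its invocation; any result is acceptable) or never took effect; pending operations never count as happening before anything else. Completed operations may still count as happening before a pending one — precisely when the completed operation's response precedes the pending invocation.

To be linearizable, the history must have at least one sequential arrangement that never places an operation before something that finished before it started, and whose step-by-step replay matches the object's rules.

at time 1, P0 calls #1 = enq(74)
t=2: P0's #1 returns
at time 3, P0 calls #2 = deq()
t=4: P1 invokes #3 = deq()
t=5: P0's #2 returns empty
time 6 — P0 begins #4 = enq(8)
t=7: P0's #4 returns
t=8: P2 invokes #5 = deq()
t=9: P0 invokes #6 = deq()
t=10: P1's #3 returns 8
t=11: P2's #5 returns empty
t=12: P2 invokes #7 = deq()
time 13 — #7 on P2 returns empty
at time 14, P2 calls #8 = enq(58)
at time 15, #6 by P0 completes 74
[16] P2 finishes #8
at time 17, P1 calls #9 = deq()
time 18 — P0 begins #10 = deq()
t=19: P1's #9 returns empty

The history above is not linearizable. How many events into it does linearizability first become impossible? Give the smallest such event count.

10

events 1..9 are linearizable; a witness order is #1, #3, #2, #4:
after step 1 (#1 enq(74)): queue <74>
after step 2 (#3 deq() (pending, included)): queue <>
after step 3 (#2 deq() → empty): queue <>
after step 4 (#4 enq(8)): queue <8>
include event 10 — #3 responding at 10 — and every candidate order breaks
completion choices over the 2 pending operations (#5, #6) were checked; none helps
take #1, #2, #3, #4 (pending dropped): step 2 already fails, because #2 deq() → empty cannot occur there
take #1, #2, #4, #3 (pending dropped): step 2 already fails, because #2 deq() → empty cannot occur there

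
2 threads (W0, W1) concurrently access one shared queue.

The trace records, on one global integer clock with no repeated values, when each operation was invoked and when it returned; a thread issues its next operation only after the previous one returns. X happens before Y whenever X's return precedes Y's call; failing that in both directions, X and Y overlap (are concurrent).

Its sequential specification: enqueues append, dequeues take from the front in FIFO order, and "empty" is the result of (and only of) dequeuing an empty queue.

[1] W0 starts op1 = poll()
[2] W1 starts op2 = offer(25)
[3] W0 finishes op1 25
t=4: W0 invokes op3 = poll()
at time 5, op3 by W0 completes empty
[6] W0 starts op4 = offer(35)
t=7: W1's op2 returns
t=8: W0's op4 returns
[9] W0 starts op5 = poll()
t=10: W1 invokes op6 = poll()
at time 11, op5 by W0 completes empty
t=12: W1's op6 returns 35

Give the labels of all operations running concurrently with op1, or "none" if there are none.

op2

op1 runs from 1 to 3; window-overlapping ops are concurrent
op2 [2,7]: concurrent
op3 [4,5]: after
op4 [6,8]: after
op5 [9,11]: after
op6 [10,12]: after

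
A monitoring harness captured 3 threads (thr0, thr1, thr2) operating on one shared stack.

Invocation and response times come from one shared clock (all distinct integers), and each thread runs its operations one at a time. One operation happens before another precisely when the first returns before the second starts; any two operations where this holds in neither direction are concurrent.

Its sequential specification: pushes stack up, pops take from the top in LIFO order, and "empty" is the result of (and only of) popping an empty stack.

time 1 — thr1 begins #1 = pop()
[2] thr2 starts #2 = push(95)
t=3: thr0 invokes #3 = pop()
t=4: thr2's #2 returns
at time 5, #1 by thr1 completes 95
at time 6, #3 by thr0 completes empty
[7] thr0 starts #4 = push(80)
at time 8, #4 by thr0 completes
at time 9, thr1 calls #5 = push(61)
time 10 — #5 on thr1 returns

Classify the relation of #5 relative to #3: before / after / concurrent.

after

#5 spans [9,10], #3 spans [3,6]
resp(#3)=6 < inv(#5)=9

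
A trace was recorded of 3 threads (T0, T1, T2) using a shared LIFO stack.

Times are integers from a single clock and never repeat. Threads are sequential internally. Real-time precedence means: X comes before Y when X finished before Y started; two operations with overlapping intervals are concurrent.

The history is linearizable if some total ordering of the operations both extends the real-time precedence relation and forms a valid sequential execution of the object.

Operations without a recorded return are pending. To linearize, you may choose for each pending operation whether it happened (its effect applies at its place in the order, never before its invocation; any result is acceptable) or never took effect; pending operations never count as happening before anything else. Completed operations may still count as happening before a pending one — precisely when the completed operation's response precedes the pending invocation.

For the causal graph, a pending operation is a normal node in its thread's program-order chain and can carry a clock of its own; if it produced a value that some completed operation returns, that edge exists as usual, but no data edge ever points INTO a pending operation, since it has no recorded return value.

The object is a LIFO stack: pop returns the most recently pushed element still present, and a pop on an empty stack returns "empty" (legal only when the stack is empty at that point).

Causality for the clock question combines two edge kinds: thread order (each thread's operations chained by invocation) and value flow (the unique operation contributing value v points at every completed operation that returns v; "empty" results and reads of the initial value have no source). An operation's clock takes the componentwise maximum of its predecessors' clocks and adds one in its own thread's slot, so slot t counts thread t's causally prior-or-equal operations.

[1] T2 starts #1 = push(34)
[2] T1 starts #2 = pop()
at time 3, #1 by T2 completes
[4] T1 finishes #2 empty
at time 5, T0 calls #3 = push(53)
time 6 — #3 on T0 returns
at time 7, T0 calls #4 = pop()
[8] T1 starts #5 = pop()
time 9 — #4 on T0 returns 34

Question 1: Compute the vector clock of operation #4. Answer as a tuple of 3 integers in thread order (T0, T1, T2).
#1, invoked 1, has no incoming edges; only T2's bump applies → (0, 0, 1)
#2, invoked 2, has no incoming edges; only T1's bump applies → (0, 1, 0)
#3, invoked 5, has no incoming edges; only T0's bump applies → (1, 0, 0)
#5 (invocation 8): componentwise max over VC(#2)=(0, 1, 0), +1 at T1, giving (0, 2, 0)
#4 (invocation 7): componentwise max over VC(#1)=(0, 0, 1), VC(#3)=(1, 0, 0), +1 at T0, giving (2, 0, 1)
target: VC(#4) = (2, 0, 1)

(2, 0, 1)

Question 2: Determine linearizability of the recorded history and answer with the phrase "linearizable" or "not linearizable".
one valid linearization: #2, #1, #3, #5, #4
step 1: #2 pop() → empty — stack <>
step 2: #1 push(34) — stack <34>
step 3: #3 push(53) — stack <34,53>
step 4: #5 pop() (pending, included) — stack <34>
step 5: #4 pop() → 34 — stack <>

linearizable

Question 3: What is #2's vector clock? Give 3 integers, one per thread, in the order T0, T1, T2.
invoked at 1, #1 has no predecessors; its own T2 bump gives (0, 0, 1)
invoked at 2, #2 has no predecessors; its own T1 bump gives (0, 1, 0)
invoked at 5, #3 has no predecessors; its own T0 bump gives (1, 0, 0)
#5, invoked 8, takes VC(#2)=(0, 1, 0) under max, adds 1 for T1 → (0, 2, 0)
#4, invoked 7, takes VC(#1)=(0, 0, 1), VC(#3)=(1, 0, 0) under max, adds 1 for T0 → (2, 0, 1)
target: VC(#2) = (0, 1, 0)

(0, 1, 0)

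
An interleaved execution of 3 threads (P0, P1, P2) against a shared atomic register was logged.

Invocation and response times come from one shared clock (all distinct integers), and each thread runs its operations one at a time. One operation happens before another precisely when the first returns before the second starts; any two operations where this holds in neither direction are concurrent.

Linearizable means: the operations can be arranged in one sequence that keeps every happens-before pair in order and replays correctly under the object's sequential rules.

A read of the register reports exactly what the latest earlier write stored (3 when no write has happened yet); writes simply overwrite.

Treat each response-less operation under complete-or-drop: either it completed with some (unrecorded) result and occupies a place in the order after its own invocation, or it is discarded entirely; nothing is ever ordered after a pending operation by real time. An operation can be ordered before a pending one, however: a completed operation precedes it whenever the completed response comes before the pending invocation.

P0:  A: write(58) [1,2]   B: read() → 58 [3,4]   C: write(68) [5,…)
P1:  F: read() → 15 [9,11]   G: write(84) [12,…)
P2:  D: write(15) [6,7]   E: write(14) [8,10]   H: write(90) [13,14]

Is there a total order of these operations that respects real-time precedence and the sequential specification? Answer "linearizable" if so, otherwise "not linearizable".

linearizable

one valid linearization: A, B, C, D, F, E, G, H
1. A write(58), leaving value 58
2. B read() → 58, leaving value 58
3. C write(68) (pending, included), leaving value 68
4. D write(15), leaving value 15
5. F read() → 15, leaving value 15
6. E write(14), leaving value 14
7. G write(84) (pending, included), leaving value 84
8. H write(90), leaving value 90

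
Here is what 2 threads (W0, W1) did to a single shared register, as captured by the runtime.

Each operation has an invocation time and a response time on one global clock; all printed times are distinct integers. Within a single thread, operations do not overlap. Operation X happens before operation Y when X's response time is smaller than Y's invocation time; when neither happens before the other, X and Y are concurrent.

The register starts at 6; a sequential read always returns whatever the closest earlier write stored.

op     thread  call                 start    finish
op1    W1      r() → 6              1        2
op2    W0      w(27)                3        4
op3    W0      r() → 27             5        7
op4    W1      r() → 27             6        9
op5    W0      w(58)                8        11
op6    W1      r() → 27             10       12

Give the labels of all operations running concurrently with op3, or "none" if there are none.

op4

overlap test against op3 [5,7]: concurrent iff the interval meets 5..7
op1 [1,2]: before
op2 [3,4]: before
op4 [6,9]: concurrent
op5 [8,11]: after
op6 [10,12]: after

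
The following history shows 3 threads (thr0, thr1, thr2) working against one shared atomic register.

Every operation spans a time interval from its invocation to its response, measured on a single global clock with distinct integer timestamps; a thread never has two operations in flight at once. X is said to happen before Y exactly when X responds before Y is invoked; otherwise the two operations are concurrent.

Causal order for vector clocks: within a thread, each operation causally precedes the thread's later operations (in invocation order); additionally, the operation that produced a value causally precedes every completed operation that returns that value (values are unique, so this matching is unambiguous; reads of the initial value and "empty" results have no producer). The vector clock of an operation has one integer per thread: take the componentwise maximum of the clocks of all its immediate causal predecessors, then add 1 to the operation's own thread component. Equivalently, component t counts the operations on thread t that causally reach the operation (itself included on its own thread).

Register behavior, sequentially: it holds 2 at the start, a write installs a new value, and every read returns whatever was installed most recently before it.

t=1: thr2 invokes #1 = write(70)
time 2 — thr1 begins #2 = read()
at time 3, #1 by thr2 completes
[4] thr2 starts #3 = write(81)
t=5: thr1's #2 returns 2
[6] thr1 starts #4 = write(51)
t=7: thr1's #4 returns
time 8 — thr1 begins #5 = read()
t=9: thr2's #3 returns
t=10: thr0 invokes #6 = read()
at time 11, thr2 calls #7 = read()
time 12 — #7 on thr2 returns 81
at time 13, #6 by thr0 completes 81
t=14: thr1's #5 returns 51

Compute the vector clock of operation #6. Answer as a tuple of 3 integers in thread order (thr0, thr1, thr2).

(1, 0, 2)

#1 (invocation 1): nothing precedes it; thr2's component alone gives (0, 0, 1)
#2 (invocation 2): nothing precedes it; thr1's component alone gives (0, 1, 0)
merge at #3 (invoked 4): VC(#1)=(0, 0, 1), own-thread bump on thr2 → (0, 0, 2)
merge at #4 (invoked 6): VC(#2)=(0, 1, 0), own-thread bump on thr1 → (0, 2, 0)
merge at #7 (invoked 11): VC(#3)=(0, 0, 2), own-thread bump on thr2 → (0, 0, 3)
merge at #5 (invoked 8): VC(#4)=(0, 2, 0), own-thread bump on thr1 → (0, 3, 0)
merge at #6 (invoked 10): VC(#3)=(0, 0, 2), own-thread bump on thr0 → (1, 0, 2)
target: VC(#6) = (1, 0, 2)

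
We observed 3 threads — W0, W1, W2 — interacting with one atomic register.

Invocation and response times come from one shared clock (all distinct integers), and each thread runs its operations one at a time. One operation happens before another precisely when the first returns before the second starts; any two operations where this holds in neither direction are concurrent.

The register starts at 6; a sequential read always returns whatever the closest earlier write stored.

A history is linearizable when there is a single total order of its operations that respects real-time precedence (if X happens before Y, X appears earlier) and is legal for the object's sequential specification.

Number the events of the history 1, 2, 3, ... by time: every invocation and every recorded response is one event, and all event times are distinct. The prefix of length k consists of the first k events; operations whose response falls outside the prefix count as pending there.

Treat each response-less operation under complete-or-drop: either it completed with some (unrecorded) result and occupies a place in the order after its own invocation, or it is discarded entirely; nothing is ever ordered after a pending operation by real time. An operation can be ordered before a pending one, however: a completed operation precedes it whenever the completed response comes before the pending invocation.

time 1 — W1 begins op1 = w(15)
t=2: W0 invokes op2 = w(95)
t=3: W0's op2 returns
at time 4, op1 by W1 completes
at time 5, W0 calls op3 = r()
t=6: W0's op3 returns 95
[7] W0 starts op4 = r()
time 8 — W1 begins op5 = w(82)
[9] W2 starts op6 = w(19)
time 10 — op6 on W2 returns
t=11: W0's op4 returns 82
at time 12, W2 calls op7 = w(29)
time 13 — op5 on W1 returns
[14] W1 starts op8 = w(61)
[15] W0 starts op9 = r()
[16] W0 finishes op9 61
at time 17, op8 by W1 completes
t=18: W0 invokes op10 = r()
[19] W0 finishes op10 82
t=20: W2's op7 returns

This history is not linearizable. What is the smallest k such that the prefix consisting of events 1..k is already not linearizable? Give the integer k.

19

events 1..18 are linearizable; a witness order is op1, op2, op3, op5, op4, op6, op7, op8, op9:
1. op1 w(15), leaving value 15
2. op2 w(95), leaving value 95
3. op3 r() → 95, leaving value 95
4. op5 w(82), leaving value 82
5. op4 r() → 82, leaving value 82
6. op6 w(19), leaving value 19
7. op7 w(29) (pending, included), leaving value 29
8. op8 w(61), leaving value 61
9. op9 r() → 61, leaving value 61
include event 19 — op10 responding at 19 — and every candidate order breaks
every completion of the 1 pending operation (op7) was checked; none linearizes
one such order, op1, op2, op3, op4, op5, op6, op8, op9, op10 (pending dropped), breaks at step 4 where op4 r() → 82 is illegal
one such order, op1, op2, op3, op4, op5, op6, op9, op8, op10 (pending dropped), breaks at step 4 where op4 r() → 82 is illegal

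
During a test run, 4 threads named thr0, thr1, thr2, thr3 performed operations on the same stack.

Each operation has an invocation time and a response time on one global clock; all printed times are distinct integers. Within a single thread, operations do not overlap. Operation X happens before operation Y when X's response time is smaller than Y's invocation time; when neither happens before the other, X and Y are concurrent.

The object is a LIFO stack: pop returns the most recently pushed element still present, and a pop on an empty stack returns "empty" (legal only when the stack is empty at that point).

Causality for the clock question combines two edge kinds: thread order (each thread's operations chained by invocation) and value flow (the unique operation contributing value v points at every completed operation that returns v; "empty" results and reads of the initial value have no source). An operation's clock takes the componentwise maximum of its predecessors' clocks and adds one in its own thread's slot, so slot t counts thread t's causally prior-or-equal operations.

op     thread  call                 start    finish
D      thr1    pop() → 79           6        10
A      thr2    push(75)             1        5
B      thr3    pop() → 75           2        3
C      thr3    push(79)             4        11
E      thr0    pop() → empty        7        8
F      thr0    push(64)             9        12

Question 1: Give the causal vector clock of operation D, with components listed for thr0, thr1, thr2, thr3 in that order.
invoked at 1, A has no predecessors; its own thr2 bump gives (0, 0, 1, 0)
invoked at 7, E has no predecessors; its own thr0 bump gives (1, 0, 0, 0)
VC(B, invoked at 2): max of VC(A)=(0, 0, 1, 0), then +1 on thread thr3 → (0, 0, 1, 1)
VC(F, invoked at 9): max of VC(E)=(1, 0, 0, 0), then +1 on thread thr0 → (2, 0, 0, 0)
VC(C, invoked at 4): max of VC(B)=(0, 0, 1, 1), then +1 on thread thr3 → (0, 0, 1, 2)
VC(D, invoked at 6): max of VC(C)=(0, 0, 1, 2), then +1 on thread thr1 → (0, 1, 1, 2)
target: VC(D) = (0, 1, 1, 2)

(0, 1, 1, 2)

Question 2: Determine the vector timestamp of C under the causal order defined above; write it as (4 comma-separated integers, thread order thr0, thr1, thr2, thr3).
VC(A, invoked at 1): no causal predecessors; +1 on thr2 → (0, 0, 1, 0)
VC(E, invoked at 7): no causal predecessors; +1 on thr0 → (1, 0, 0, 0)
B, invoked 2, takes VC(A)=(0, 0, 1, 0) under max, adds 1 for thr3 → (0, 0, 1, 1)
F, invoked 9, takes VC(E)=(1, 0, 0, 0) under max, adds 1 for thr0 → (2, 0, 0, 0)
C, invoked 4, takes VC(B)=(0, 0, 1, 1) under max, adds 1 for thr3 → (0, 0, 1, 2)
D, invoked 6, takes VC(C)=(0, 0, 1, 2) under max, adds 1 for thr1 → (0, 1, 1, 2)
target: VC(C) = (0, 0, 1, 2)

(0, 0, 1, 2)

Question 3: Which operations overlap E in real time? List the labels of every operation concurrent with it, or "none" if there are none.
concurrent with E ([7,8]): every op whose interval crosses 7..8
A [1,5]: before
B [2,3]: before
C [4,11]: concurrent
D [6,10]: concurrent
F [9,12]: after

C, D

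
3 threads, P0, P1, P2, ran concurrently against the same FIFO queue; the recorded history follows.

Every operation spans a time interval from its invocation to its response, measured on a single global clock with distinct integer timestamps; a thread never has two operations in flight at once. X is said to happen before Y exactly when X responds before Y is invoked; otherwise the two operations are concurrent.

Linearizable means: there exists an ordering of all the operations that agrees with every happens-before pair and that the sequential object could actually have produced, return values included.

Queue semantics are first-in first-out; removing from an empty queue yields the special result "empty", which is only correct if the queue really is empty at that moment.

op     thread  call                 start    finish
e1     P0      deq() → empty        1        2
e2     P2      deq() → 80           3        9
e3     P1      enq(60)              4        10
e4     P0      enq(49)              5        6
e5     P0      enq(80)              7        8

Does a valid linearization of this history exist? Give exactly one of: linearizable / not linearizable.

not linearizable

through event 8 a valid linearization exists; event 9 (e2 responding at time 9) ends that
real-time-consistent orders of the 4 completed operations: 3 — all fail the FIFO queue replay
no escape via the 1 pending operation (e3): every completion choice fails
sample order e1, e2, e4, e5 (pending dropped) stalls at step 2 — e2 deq() → 80 has no legal effect
sample order e1, e4, e2, e5 (pending dropped) stalls at step 3 — e2 deq() → 80 has no legal effect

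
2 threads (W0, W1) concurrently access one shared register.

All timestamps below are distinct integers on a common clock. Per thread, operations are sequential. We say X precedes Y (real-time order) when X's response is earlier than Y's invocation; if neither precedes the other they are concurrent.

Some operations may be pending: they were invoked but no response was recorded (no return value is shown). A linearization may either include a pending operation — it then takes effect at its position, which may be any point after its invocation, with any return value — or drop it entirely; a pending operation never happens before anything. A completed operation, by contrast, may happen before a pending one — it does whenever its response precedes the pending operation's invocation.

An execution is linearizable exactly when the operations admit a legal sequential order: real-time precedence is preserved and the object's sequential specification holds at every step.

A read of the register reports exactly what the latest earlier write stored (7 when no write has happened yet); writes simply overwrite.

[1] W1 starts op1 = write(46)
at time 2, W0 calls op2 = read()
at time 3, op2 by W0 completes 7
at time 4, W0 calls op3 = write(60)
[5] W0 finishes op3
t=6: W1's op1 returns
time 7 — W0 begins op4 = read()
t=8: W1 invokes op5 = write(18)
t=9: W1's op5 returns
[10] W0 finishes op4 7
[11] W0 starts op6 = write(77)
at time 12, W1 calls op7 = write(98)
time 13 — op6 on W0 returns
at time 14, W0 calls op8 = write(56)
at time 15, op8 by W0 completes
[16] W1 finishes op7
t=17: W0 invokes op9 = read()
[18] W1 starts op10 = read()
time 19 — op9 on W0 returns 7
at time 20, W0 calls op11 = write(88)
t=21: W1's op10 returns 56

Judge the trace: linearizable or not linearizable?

not linearizable

events 1..9 are fine; event 10 — the response of op4 at time 10 — makes the prefix non-linearizable
all 6 real-time-respecting orders fail — 5 completed register operations, no legal replay
sample order op1, op2, op3, op4, op5 stalls at step 2 — op2 read() → 7 has no legal effect
sample order op1, op2, op3, op5, op4 stalls at step 2 — op2 read() → 7 has no legal effect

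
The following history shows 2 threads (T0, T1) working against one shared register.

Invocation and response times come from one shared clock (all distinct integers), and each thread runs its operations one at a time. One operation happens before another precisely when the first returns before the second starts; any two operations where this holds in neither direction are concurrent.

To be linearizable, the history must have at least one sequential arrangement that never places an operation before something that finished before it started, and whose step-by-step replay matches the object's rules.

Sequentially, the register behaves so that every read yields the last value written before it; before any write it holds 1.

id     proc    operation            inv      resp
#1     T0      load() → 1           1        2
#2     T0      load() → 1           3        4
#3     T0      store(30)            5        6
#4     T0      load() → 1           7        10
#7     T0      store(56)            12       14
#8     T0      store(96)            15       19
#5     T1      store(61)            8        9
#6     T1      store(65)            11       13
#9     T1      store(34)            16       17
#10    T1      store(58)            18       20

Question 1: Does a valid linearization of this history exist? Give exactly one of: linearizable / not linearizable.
cut after 9 events: linearizable; cut after 10 events (#4 responds, time 10): not linearizable
5 completed operations, 2 real-time-consistent orders — every register replay fails
e.g. #1, #2, #3, #4, #5: illegal at step 4, since #4 load() → 1 cannot apply there
e.g. #1, #2, #3, #5, #4: illegal at step 5, since #4 load() → 1 cannot apply there

not linearizable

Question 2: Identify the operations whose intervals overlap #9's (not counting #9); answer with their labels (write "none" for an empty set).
overlap test against #9 [16,17]: concurrent iff the interval meets 16..17
#1 [1,2]: before
#2 [3,4]: before
#3 [5,6]: before
#4 [7,10]: before
#5 [8,9]: before
#6 [11,13]: before
#7 [12,14]: before
#8 [15,19]: concurrent
#10 [18,20]: after

#8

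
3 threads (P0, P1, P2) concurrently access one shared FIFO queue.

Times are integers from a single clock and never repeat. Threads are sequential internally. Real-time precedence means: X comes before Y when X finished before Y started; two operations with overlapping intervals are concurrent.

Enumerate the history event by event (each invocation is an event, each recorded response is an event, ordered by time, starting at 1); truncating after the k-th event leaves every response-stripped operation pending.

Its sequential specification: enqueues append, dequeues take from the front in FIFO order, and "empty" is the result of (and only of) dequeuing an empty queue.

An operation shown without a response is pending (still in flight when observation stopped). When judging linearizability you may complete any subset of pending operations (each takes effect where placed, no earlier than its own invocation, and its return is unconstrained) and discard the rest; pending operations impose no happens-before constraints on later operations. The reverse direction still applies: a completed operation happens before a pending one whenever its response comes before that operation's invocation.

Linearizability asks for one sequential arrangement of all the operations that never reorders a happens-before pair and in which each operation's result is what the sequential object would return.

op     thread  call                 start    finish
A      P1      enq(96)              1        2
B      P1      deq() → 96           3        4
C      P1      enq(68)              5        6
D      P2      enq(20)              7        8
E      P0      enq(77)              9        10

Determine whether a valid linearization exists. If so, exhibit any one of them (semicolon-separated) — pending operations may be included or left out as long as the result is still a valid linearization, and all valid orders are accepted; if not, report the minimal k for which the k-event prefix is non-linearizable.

1. A enq(96), leaving queue <96>
2. B deq() → 96, leaving queue <>
3. C enq(68), leaving queue <68>
4. D enq(20), leaving queue <68,20>
5. E enq(77), leaving queue <68,20,77>

linearizable — witness: A; B; C; D; E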